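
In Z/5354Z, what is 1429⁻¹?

5354 = 3*1429 + 1067
1429 = 1*1067 + 362
1067 = 2*362 + 343
362 = 1*343 + 19
343 = 18*19 + 1
19 = 19*1 + 0
gcd(1429, 5354) = 1, so the inverse exists.
Bézout: 1 = 75*5354 − 281*1429.
So 1429⁻¹ ≡ −281 ≡ 5073 (mod 5354).

5073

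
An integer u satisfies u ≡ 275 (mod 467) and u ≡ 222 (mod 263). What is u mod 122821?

69391

467⁻¹ mod 263: 467×156 ≡ 1 (mod 263), so 467⁻¹ ≡ 156.
u = 275 + 467×((222 − 275)×156 mod 263) = 275 + 467×148 = 69391.
Check: 69391 mod 467 = 275, 69391 mod 263 = 222. ✓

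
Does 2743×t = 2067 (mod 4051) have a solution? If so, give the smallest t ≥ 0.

3111

gcd(2743, 4051) = 1, so a unique solution mod 4051 exists.
2743⁻¹ ≡ 319 (mod 4051).
t ≡ 319×2067 ≡ 3111 (mod 4051).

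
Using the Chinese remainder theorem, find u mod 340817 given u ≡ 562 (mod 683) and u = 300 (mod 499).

683⁻¹ mod 499: 683×339 ≡ 1 (mod 499), so 683⁻¹ ≡ 339.
u = 562 + 683×((300 − 562)×339 mod 499) = 562 + 683×4 = 3294.

3294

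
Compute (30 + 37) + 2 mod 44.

25

30 + 37 = 67 ≡ 23 (mod 44)
23 + 2 = 25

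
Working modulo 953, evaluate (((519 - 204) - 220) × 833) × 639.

132

519 - 204 = 315
315 - 220 = 95
95 × 833 = 79135 ≡ 36 (mod 953)
36 × 639 = 23004 ≡ 132 (mod 953)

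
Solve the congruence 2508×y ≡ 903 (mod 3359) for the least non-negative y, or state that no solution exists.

2383

gcd(2508, 3359) = 1, so a unique solution mod 3359 exists.
2508⁻¹ ≡ 821 (mod 3359).
y ≡ 821×903 ≡ 2383 (mod 3359).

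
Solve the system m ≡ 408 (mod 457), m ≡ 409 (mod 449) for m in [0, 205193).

180009

457⁻¹ mod 449: 457*393 ≡ 1 (mod 449), so 457⁻¹ ≡ 393.
m = 408 + 457*((409 − 408)*393 mod 449) = 408 + 457*393 = 180009.
Check: 180009 mod 457 = 408, 180009 mod 449 = 409. ✓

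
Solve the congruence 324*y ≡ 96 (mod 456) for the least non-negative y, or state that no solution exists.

20

gcd(324, 456) = 12, and 12 | 96, so solutions exist.
Divide through by 12: 27*y ≡ 8 mod 38.
27⁻¹ ≡ 31 (mod 38).
y ≡ 31*8 ≡ 20 (mod 38).
The smallest non-negative solution is y = 20.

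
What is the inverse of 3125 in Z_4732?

Apply the Euclidean algorithm and back-substitute:
4732 = 1·3125 + 1607
3125 = 1·1607 + 1518
1607 = 1·1518 + 89
1518 = 17·89 + 5
89 = 17·5 + 4
5 = 1·4 + 1
4 = 4·1 + 0
gcd(3125, 4732) = 1, so the inverse exists.
Back-substitute for 1:
1 = 1·5 − 1·4
  = −1·89 + 18·5
  = 18·1518 − 307·89
  = −307·1607 + 325·1518
  = 325·3125 − 632·1607
  = −632·4732 + 957·3125
So 3125⁻¹ ≡ 957 (mod 4732).

957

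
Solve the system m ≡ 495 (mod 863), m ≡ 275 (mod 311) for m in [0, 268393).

863⁻¹ mod 311: 863*271 ≡ 1 (mod 311), so 863⁻¹ ≡ 271.
m = 495 + 863*((275 − 495)*271 mod 311) = 495 + 863*92 = 79891.
Check: 79891 mod 863 = 495, 79891 mod 311 = 275. ✓

79891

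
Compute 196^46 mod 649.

46 in binary is 101110, i.e. 46 = 32 + 8 + 4 + 2.
196^1 ≡ 196 (mod 649)
196^2 ≡ 196^2 = 38416 ≡ 125 (mod 649)
196^4 ≡ 125^2 = 15625 ≡ 49 (mod 649)
196^8 ≡ 49^2 = 2401 ≡ 454 (mod 649)
196^16 ≡ 454^2 = 206116 ≡ 383 (mod 649)
196^32 ≡ 383^2 = 146689 ≡ 15 (mod 649)
196^46 = 196^32 · 196^8 · 196^4 · 196^2 ≡ 15 · 454 · 49 · 125 (mod 649).
Accumulate the product:
15 · 454 = 6810 ≡ 320
320 · 49 = 15680 ≡ 104
104 · 125 = 13000 ≡ 20

20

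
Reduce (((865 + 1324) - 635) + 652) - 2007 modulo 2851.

199

865 + 1324 = 2189
2189 - 635 = 1554
1554 + 652 = 2206
2206 - 2007 = 199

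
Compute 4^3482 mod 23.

3482 in binary is 110110011010, i.e. 3482 = 2048 + 1024 + 256 + 128 + 16 + 8 + 2.
4^1 ≡ 4 (mod 23)
4^2 ≡ 4^2 = 16 (mod 23)
4^4 ≡ 16^2 = 256 ≡ 3 (mod 23)
4^8 ≡ 3^2 = 9 (mod 23)
4^16 ≡ 9^2 = 81 ≡ 12 (mod 23)
4^32 ≡ 12^2 = 144 ≡ 6 (mod 23)
4^64 ≡ 6^2 = 36 ≡ 13 (mod 23)
4^128 ≡ 13^2 = 169 ≡ 8 (mod 23)
4^256 ≡ 8^2 = 64 ≡ 18 (mod 23)
4^512 ≡ 18^2 = 324 ≡ 2 (mod 23)
4^1024 ≡ 2^2 = 4 (mod 23)
4^2048 ≡ 4^2 = 16 (mod 23)
4^3482 = 4^2048 · 4^1024 · 4^256 · 4^128 · 4^16 · 4^8 · 4^2 ≡ 16 · 4 · 18 · 8 · 12 · 9 · 16 (mod 23).
Accumulate the product:
16 · 4 = 64 ≡ 18
18 · 18 = 324 ≡ 2
2 · 8 = 16
16 · 12 = 192 ≡ 8
8 · 9 = 72 ≡ 3
3 · 16 = 48 ≡ 2

2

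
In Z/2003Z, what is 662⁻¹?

1885

Run the extended Euclidean algorithm:
2003 = 3·662 + 17
662 = 38·17 + 16
17 = 1·16 + 1
16 = 16·1 + 0
gcd(662, 2003) = 1, so the inverse exists.
Back-substitute for 1:
1 = 1·17 − 1·16
  = −1·662 + 39·17
  = 39·2003 − 118·662
So 662⁻¹ ≡ −118 ≡ 1885 (mod 2003).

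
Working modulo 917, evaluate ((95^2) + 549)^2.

907

(95)^2 ≡ 772 (mod 917)
772 + 549 = 1321 ≡ 404 (mod 917)
(404)^2 ≡ 907 (mod 917)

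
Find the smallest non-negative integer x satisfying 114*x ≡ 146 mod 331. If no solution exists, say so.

100

gcd(114, 331) = 1, so a unique solution mod 331 exists.
114⁻¹ ≡ 241 (mod 331).
x ≡ 241*146 ≡ 100 (mod 331).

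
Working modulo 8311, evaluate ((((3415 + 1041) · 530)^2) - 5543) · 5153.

3020

3415 + 1041 = 4456
4456 · 530 = 2361680 ≡ 1356 (mod 8311)
(1356)^2 ≡ 2005 (mod 8311)
2005 - 5543 = -3538 ≡ 4773 (mod 8311)
4773 · 5153 = 24595269 ≡ 3020 (mod 8311)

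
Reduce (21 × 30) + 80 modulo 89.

21 × 30 = 630 ≡ 7 (mod 89)
7 + 80 = 87

87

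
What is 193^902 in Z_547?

189

902 in binary is 1110000110, i.e. 902 = 512 + 256 + 128 + 4 + 2.
193^1 ≡ 193 (mod 547)
193^2 ≡ 193^2 = 37249 ≡ 53 (mod 547)
193^4 ≡ 53^2 = 2809 ≡ 74 (mod 547)
193^8 ≡ 74^2 = 5476 ≡ 6 (mod 547)
193^16 ≡ 6^2 = 36 (mod 547)
193^32 ≡ 36^2 = 1296 ≡ 202 (mod 547)
193^64 ≡ 202^2 = 40804 ≡ 326 (mod 547)
193^128 ≡ 326^2 = 106276 ≡ 158 (mod 547)
193^256 ≡ 158^2 = 24964 ≡ 349 (mod 547)
193^512 ≡ 349^2 = 121801 ≡ 367 (mod 547)
193^902 = 193^512 · 193^256 · 193^128 · 193^4 · 193^2 ≡ 367 · 349 · 158 · 74 · 53 (mod 547).
Accumulate the product:
367 · 349 = 128083 ≡ 85
85 · 158 = 13430 ≡ 302
302 · 74 = 22348 ≡ 468
468 · 53 = 24804 ≡ 189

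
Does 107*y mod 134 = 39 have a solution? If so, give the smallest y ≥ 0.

73

gcd(107, 134) = 1, so a unique solution mod 134 exists.
107⁻¹ ≡ 129 (mod 134).
y ≡ 129*39 ≡ 73 (mod 134).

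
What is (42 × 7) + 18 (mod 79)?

42 × 7 = 294 ≡ 57 (mod 79)
57 + 18 = 75

75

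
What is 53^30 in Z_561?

By square-and-multiply:
30 in binary is 11110, i.e. 30 = 16 + 8 + 4 + 2.
53^1 ≡ 53 (mod 561)
53^2 ≡ 53^2 = 2809 ≡ 4 (mod 561)
53^4 ≡ 4^2 = 16 (mod 561)
53^8 ≡ 16^2 = 256 (mod 561)
53^16 ≡ 256^2 = 65536 ≡ 460 (mod 561)
53^30 = 53^16 * 53^8 * 53^4 * 53^2 ≡ 460 * 256 * 16 * 4 (mod 561).
Accumulate the product:
460 * 256 = 117760 ≡ 511
511 * 16 = 8176 ≡ 322
322 * 4 = 1288 ≡ 166

166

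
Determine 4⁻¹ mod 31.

8

By the extended Euclidean algorithm:
31 = 7·4 + 3
4 = 1·3 + 1
3 = 3·1 + 0
gcd(4, 31) = 1, so the inverse exists.
Bézout: 1 = −1·31 + 8·4.
So 4⁻¹ ≡ 8 (mod 31).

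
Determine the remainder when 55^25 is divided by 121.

25 in binary is 11001, i.e. 25 = 16 + 8 + 1.
55^1 ≡ 55 (mod 121)
55^2 ≡ 55^2 = 3025 ≡ 0 (mod 121)
55^4 ≡ 0^2 = 0 (mod 121)
55^8 ≡ 0^2 = 0 (mod 121)
55^16 ≡ 0^2 = 0 (mod 121)
55^25 = 55^16 × 55^8 × 55^1 ≡ 0 × 0 × 55 (mod 121).
Accumulate the product:
0 × 0 = 0
0 × 55 = 0

0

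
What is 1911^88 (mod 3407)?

88 in binary is 1011000, i.e. 88 = 64 + 16 + 8.
1911^1 ≡ 1911 (mod 3407)
1911^2 ≡ 1911^2 = 3651921 ≡ 3024 (mod 3407)
1911^4 ≡ 3024^2 = 9144576 ≡ 188 (mod 3407)
1911^8 ≡ 188^2 = 35344 ≡ 1274 (mod 3407)
1911^16 ≡ 1274^2 = 1623076 ≡ 1344 (mod 3407)
1911^32 ≡ 1344^2 = 1806336 ≡ 626 (mod 3407)
1911^64 ≡ 626^2 = 391876 ≡ 71 (mod 3407)
1911^88 = 1911^64 · 1911^16 · 1911^8 ≡ 71 · 1344 · 1274 (mod 3407).
Accumulate the product:
71 · 1344 = 95424 ≡ 28
28 · 1274 = 35672 ≡ 1602

1602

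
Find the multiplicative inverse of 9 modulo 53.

6

53 = 5*9 + 8
9 = 1*8 + 1
8 = 8*1 + 0
gcd(9, 53) = 1, so the inverse exists.
Back-substitute for 1:
1 = 1*9 − 1*8
  = −1*53 + 6*9
So 9⁻¹ ≡ 6 (mod 53).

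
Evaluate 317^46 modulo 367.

94

46 in binary is 101110, i.e. 46 = 32 + 8 + 4 + 2.
317^1 ≡ 317 (mod 367)
317^2 ≡ 317^2 = 100489 ≡ 298 (mod 367)
317^4 ≡ 298^2 = 88804 ≡ 357 (mod 367)
317^8 ≡ 357^2 = 127449 ≡ 100 (mod 367)
317^16 ≡ 100^2 = 10000 ≡ 91 (mod 367)
317^32 ≡ 91^2 = 8281 ≡ 207 (mod 367)
317^46 = 317^32 × 317^8 × 317^4 × 317^2 ≡ 207 × 100 × 357 × 298 (mod 367).
Accumulate the product:
207 × 100 = 20700 ≡ 148
148 × 357 = 52836 ≡ 355
355 × 298 = 105790 ≡ 94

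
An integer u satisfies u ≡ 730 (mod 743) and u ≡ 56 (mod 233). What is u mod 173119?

60170

743⁻¹ mod 233: 743×143 ≡ 1 (mod 233), so 743⁻¹ ≡ 143.
u = 730 + 743×((56 − 730)×143 mod 233) = 730 + 743×80 = 60170.
Check: 60170 mod 743 = 730, 60170 mod 233 = 56. ✓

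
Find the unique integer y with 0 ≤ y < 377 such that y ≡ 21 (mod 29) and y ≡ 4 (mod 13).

29⁻¹ mod 13: 29·9 ≡ 1 (mod 13), so 29⁻¹ ≡ 9.
y = 21 + 29·((4 − 21)·9 mod 13) = 21 + 29·3 = 108.

108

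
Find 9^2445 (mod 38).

Using repeated squaring:
2445 in binary is 100110001101, i.e. 2445 = 2048 + 256 + 128 + 8 + 4 + 1.
9^1 ≡ 9 (mod 38)
9^2 ≡ 9^2 = 81 ≡ 5 (mod 38)
9^4 ≡ 5^2 = 25 (mod 38)
9^8 ≡ 25^2 = 625 ≡ 17 (mod 38)
9^16 ≡ 17^2 = 289 ≡ 23 (mod 38)
9^32 ≡ 23^2 = 529 ≡ 35 (mod 38)
9^64 ≡ 35^2 = 1225 ≡ 9 (mod 38)
9^128 ≡ 9^2 = 81 ≡ 5 (mod 38)
9^256 ≡ 5^2 = 25 (mod 38)
9^512 ≡ 25^2 = 625 ≡ 17 (mod 38)
9^1024 ≡ 17^2 = 289 ≡ 23 (mod 38)
9^2048 ≡ 23^2 = 529 ≡ 35 (mod 38)
9^2445 = 9^2048 * 9^256 * 9^128 * 9^8 * 9^4 * 9^1 ≡ 35 * 25 * 5 * 17 * 25 * 9 (mod 38).
Accumulate the product:
35 * 25 = 875 ≡ 1
1 * 5 = 5
5 * 17 = 85 ≡ 9
9 * 25 = 225 ≡ 35
35 * 9 = 315 ≡ 11

11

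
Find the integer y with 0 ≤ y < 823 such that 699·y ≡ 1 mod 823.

73

823 = 1*699 + 124
699 = 5*124 + 79
124 = 1*79 + 45
79 = 1*45 + 34
45 = 1*34 + 11
34 = 3*11 + 1
11 = 11*1 + 0
gcd(699, 823) = 1, so the inverse exists.
Bézout: 1 = −62*823 + 73*699.
So 699⁻¹ ≡ 73 (mod 823).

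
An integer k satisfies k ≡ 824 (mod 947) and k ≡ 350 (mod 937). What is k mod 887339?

133404

947⁻¹ mod 937: 947*656 ≡ 1 (mod 937), so 947⁻¹ ≡ 656.
k = 824 + 947*((350 − 824)*656 mod 937) = 824 + 947*140 = 133404.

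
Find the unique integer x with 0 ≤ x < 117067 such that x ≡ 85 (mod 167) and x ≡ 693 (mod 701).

12610

167⁻¹ mod 701: 167*361 ≡ 1 (mod 701), so 167⁻¹ ≡ 361.
x = 85 + 167*((693 − 85)*361 mod 701) = 85 + 167*75 = 12610.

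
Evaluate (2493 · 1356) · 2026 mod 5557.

1177

2493 · 1356 = 3380508 ≡ 1852 (mod 5557)
1852 · 2026 = 3752152 ≡ 1177 (mod 5557)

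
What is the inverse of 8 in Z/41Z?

36

Apply the Euclidean algorithm and back-substitute:
41 = 5×8 + 1
8 = 8×1 + 0
gcd(8, 41) = 1, so the inverse exists.
Back-substitute for 1:
1 = 1×41 − 5×8
So 8⁻¹ ≡ −5 ≡ 36 (mod 41).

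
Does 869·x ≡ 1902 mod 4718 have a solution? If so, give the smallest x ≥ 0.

gcd(869, 4718) = 1, so a unique solution mod 4718 exists.
869⁻¹ ≡ 3529 (mod 4718).
x ≡ 3529·1902 ≡ 3162 (mod 4718).

3162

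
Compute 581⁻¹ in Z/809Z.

699

Apply the Euclidean algorithm and back-substitute:
809 = 1·581 + 228
581 = 2·228 + 125
228 = 1·125 + 103
125 = 1·103 + 22
103 = 4·22 + 15
22 = 1·15 + 7
15 = 2·7 + 1
7 = 7·1 + 0
gcd(581, 809) = 1, so the inverse exists.
Back-substitute for 1:
1 = 1·15 − 2·7
  = −2·22 + 3·15
  = 3·103 − 14·22
  = −14·125 + 17·103
  = 17·228 − 31·125
  = −31·581 + 79·228
  = 79·809 − 110·581
So 581⁻¹ ≡ −110 ≡ 699 (mod 809).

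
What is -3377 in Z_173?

83

-3377 = -20·173 + 83, so -3377 ≡ 83 (mod 173).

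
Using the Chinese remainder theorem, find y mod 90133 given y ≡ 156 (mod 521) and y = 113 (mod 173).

521⁻¹ mod 173: 521×87 ≡ 1 (mod 173), so 521⁻¹ ≡ 87.
y = 156 + 521×((113 − 156)×87 mod 173) = 156 + 521×65 = 34021.

34021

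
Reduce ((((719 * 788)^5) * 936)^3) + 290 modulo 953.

836

719 * 788 = 566572 ≡ 490 (mod 953)
(490)^5 ≡ 404 (mod 953)
404 * 936 = 378144 ≡ 756 (mod 953)
(756)^3 ≡ 546 (mod 953)
546 + 290 = 836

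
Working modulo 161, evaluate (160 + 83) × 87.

160 + 83 = 243 ≡ 82 (mod 161)
82 × 87 = 7134 ≡ 50 (mod 161)

50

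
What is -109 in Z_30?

11

-109 = -4×30 + 11, so -109 ≡ 11 (mod 30).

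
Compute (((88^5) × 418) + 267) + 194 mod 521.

(88)^5 ≡ 237 (mod 521)
237 × 418 = 99066 ≡ 76 (mod 521)
76 + 267 = 343
343 + 194 = 537 ≡ 16 (mod 521)

16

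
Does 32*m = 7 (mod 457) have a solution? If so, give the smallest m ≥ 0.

gcd(32, 457) = 1, so a unique solution mod 457 exists.
32⁻¹ ≡ 100 (mod 457).
m ≡ 100*7 ≡ 243 (mod 457).

243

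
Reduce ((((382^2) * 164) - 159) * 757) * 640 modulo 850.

660

(382)^2 ≡ 574 (mod 850)
574 * 164 = 94136 ≡ 636 (mod 850)
636 - 159 = 477
477 * 757 = 361089 ≡ 689 (mod 850)
689 * 640 = 440960 ≡ 660 (mod 850)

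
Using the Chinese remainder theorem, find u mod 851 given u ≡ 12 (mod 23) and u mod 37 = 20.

242

23⁻¹ mod 37: 23×29 ≡ 1 (mod 37), so 23⁻¹ ≡ 29.
u = 12 + 23×((20 − 12)×29 mod 37) = 12 + 23×10 = 242.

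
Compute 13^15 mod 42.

13

15 in binary is 1111, i.e. 15 = 8 + 4 + 2 + 1.
13^1 ≡ 13 (mod 42)
13^2 ≡ 13^2 = 169 ≡ 1 (mod 42)
13^4 ≡ 1^2 = 1 (mod 42)
13^8 ≡ 1^2 = 1 (mod 42)
13^15 = 13^8 × 13^4 × 13^2 × 13^1 ≡ 1 × 1 × 1 × 13 (mod 42).
Accumulate the product:
1 × 1 = 1
1 × 1 = 1
1 × 13 = 13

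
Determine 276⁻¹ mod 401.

324

By the extended Euclidean algorithm:
401 = 1×276 + 125
276 = 2×125 + 26
125 = 4×26 + 21
26 = 1×21 + 5
21 = 4×5 + 1
5 = 5×1 + 0
gcd(276, 401) = 1, so the inverse exists.
Bézout: 1 = 53×401 − 77×276.
So 276⁻¹ ≡ −77 ≡ 324 (mod 401).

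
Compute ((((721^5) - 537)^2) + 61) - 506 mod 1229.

(721)^5 ≡ 712 (mod 1229)
712 - 537 = 175
(175)^2 ≡ 1129 (mod 1229)
1129 + 61 = 1190
1190 - 506 = 684

684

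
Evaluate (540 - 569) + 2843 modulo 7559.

2814

540 - 569 = -29 ≡ 7530 (mod 7559)
7530 + 2843 = 10373 ≡ 2814 (mod 7559)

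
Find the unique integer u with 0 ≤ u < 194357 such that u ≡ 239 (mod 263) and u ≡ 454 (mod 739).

178553

263⁻¹ mod 739: 263·340 ≡ 1 (mod 739), so 263⁻¹ ≡ 340.
u = 239 + 263·((454 − 239)·340 mod 739) = 239 + 263·678 = 178553.
Check: 178553 mod 263 = 239, 178553 mod 739 = 454. ✓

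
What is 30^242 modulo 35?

By square-and-multiply:
30^1 ≡ 30 (mod 35)
30^2 ≡ 30^2 = 900 ≡ 25 (mod 35)
30^4 ≡ 25^2 = 625 ≡ 30 (mod 35)
30^8 ≡ 30^2 = 900 ≡ 25 (mod 35)
30^16 ≡ 25^2 = 625 ≡ 30 (mod 35)
30^32 ≡ 30^2 = 900 ≡ 25 (mod 35)
30^64 ≡ 25^2 = 625 ≡ 30 (mod 35)
30^128 ≡ 30^2 = 900 ≡ 25 (mod 35)
30^242 = 30^128 * 30^64 * 30^32 * 30^16 * 30^2 ≡ 25 * 30 * 25 * 30 * 25 (mod 35).
Accumulate the product:
25 * 30 = 750 ≡ 15
15 * 25 = 375 ≡ 25
25 * 30 = 750 ≡ 15
15 * 25 = 375 ≡ 25

25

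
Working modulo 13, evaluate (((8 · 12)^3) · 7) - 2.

2

8 · 12 = 96 ≡ 5 (mod 13)
(5)^3 ≡ 8 (mod 13)
8 · 7 = 56 ≡ 4 (mod 13)
4 - 2 = 2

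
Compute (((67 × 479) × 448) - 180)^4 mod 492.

67 × 479 = 32093 ≡ 113 (mod 492)
113 × 448 = 50624 ≡ 440 (mod 492)
440 - 180 = 260
(260)^4 ≡ 40 (mod 492)

40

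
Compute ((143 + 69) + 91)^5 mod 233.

168

143 + 69 = 212
212 + 91 = 303 ≡ 70 (mod 233)
(70)^5 ≡ 168 (mod 233)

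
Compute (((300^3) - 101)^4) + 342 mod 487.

(300)^3 ≡ 233 (mod 487)
233 - 101 = 132
(132)^4 ≡ 463 (mod 487)
463 + 342 = 805 ≡ 318 (mod 487)

318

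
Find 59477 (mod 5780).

59477 = 10*5780 + 1677, so 59477 ≡ 1677 (mod 5780).

1677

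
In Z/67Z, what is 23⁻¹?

35

67 = 2*23 + 21
23 = 1*21 + 2
21 = 10*2 + 1
2 = 2*1 + 0
gcd(23, 67) = 1, so the inverse exists.
Back-substitute for 1:
1 = 1*21 − 10*2
  = −10*23 + 11*21
  = 11*67 − 32*23
So 23⁻¹ ≡ −32 ≡ 35 (mod 67).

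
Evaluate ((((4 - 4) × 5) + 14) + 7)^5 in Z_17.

4

4 - 4 = 0
0 × 5 = 0
0 + 14 = 14
14 + 7 = 21 ≡ 4 (mod 17)
(4)^5 ≡ 4 (mod 17)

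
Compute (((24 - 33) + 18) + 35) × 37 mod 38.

32

24 - 33 = -9 ≡ 29 (mod 38)
29 + 18 = 47 ≡ 9 (mod 38)
9 + 35 = 44 ≡ 6 (mod 38)
6 × 37 = 222 ≡ 32 (mod 38)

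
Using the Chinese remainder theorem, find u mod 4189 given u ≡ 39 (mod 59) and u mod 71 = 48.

1042

59⁻¹ mod 71: 59*65 ≡ 1 (mod 71), so 59⁻¹ ≡ 65.
u = 39 + 59*((48 − 39)*65 mod 71) = 39 + 59*17 = 1042.
Check: 1042 mod 59 = 39, 1042 mod 71 = 48. ✓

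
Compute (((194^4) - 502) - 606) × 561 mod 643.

133

(194)^4 ≡ 581 (mod 643)
581 - 502 = 79
79 - 606 = -527 ≡ 116 (mod 643)
116 × 561 = 65076 ≡ 133 (mod 643)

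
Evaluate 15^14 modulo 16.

1

By square-and-multiply:
14 in binary is 1110, i.e. 14 = 8 + 4 + 2.
15^1 ≡ 15 (mod 16)
15^2 ≡ 15^2 = 225 ≡ 1 (mod 16)
15^4 ≡ 1^2 = 1 (mod 16)
15^8 ≡ 1^2 = 1 (mod 16)
15^14 = 15^8 × 15^4 × 15^2 ≡ 1 × 1 × 1 (mod 16).
Accumulate the product:
1 × 1 = 1
1 × 1 = 1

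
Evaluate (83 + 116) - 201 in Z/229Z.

227

83 + 116 = 199
199 - 201 = -2 ≡ 227 (mod 229)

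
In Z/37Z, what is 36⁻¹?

36

Apply the Euclidean algorithm and back-substitute:
37 = 1*36 + 1
36 = 36*1 + 0
gcd(36, 37) = 1, so the inverse exists.
Bézout: 1 = 1*37 − 1*36.
So 36⁻¹ ≡ −1 ≡ 36 (mod 37).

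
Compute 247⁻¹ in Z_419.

419 = 1*247 + 172
247 = 1*172 + 75
172 = 2*75 + 22
75 = 3*22 + 9
22 = 2*9 + 4
9 = 2*4 + 1
4 = 4*1 + 0
gcd(247, 419) = 1, so the inverse exists.
Bézout: 1 = −56*419 + 95*247.
So 247⁻¹ ≡ 95 (mod 419).

95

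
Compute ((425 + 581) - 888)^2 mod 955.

554

425 + 581 = 1006 ≡ 51 (mod 955)
51 - 888 = -837 ≡ 118 (mod 955)
(118)^2 ≡ 554 (mod 955)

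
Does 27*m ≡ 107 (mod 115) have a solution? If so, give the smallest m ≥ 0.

21

gcd(27, 115) = 1, so a unique solution mod 115 exists.
27⁻¹ ≡ 98 (mod 115).
m ≡ 98*107 ≡ 21 (mod 115).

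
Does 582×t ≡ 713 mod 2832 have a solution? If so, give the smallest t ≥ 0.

no solution

gcd(582, 2832) = 6, and 6 does not divide 713.
So the congruence has no solution.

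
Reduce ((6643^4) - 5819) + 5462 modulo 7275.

(6643)^4 ≡ 3976 (mod 7275)
3976 - 5819 = -1843 ≡ 5432 (mod 7275)
5432 + 5462 = 10894 ≡ 3619 (mod 7275)

3619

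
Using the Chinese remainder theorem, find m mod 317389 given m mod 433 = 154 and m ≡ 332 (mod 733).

433⁻¹ mod 733: 433·237 ≡ 1 (mod 733), so 433⁻¹ ≡ 237.
m = 154 + 433·((332 − 154)·237 mod 733) = 154 + 433·405 = 175519.

175519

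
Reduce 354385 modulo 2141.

1120

354385 = 165*2141 + 1120, so 354385 ≡ 1120 (mod 2141).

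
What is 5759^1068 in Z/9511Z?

2037

Using repeated squaring:
1068 in binary is 10000101100, i.e. 1068 = 1024 + 32 + 8 + 4.
5759^1 ≡ 5759 (mod 9511)
5759^2 ≡ 5759^2 = 33166081 ≡ 1224 (mod 9511)
5759^4 ≡ 1224^2 = 1498176 ≡ 4949 (mod 9511)
5759^8 ≡ 4949^2 = 24492601 ≡ 1776 (mod 9511)
5759^16 ≡ 1776^2 = 3154176 ≡ 6035 (mod 9511)
5759^32 ≡ 6035^2 = 36421225 ≡ 3606 (mod 9511)
5759^64 ≡ 3606^2 = 13003236 ≡ 1699 (mod 9511)
5759^128 ≡ 1699^2 = 2886601 ≡ 4768 (mod 9511)
5759^256 ≡ 4768^2 = 22733824 ≡ 2534 (mod 9511)
5759^512 ≡ 2534^2 = 6421156 ≡ 1231 (mod 9511)
5759^1024 ≡ 1231^2 = 1515361 ≡ 3112 (mod 9511)
5759^1068 = 5759^1024 × 5759^32 × 5759^8 × 5759^4 ≡ 3112 × 3606 × 1776 × 4949 (mod 9511).
Accumulate the product:
3112 × 3606 = 11221872 ≡ 8403
8403 × 1776 = 14923728 ≡ 969
969 × 4949 = 4795581 ≡ 2037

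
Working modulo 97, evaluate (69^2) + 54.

62

(69)^2 ≡ 8 (mod 97)
8 + 54 = 62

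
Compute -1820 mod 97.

-1820 = -19*97 + 23, so -1820 ≡ 23 (mod 97).

23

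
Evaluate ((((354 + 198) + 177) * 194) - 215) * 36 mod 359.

354 + 198 = 552 ≡ 193 (mod 359)
193 + 177 = 370 ≡ 11 (mod 359)
11 * 194 = 2134 ≡ 339 (mod 359)
339 - 215 = 124
124 * 36 = 4464 ≡ 156 (mod 359)

156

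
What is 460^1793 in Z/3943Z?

1146

By square-and-multiply:
1793 in binary is 11100000001, i.e. 1793 = 1024 + 512 + 256 + 1.
460^1 ≡ 460 (mod 3943)
460^2 ≡ 460^2 = 211600 ≡ 2621 (mod 3943)
460^4 ≡ 2621^2 = 6869641 ≡ 935 (mod 3943)
460^8 ≡ 935^2 = 874225 ≡ 2822 (mod 3943)
460^16 ≡ 2822^2 = 7963684 ≡ 2767 (mod 3943)
460^32 ≡ 2767^2 = 7656289 ≡ 2926 (mod 3943)
460^64 ≡ 2926^2 = 8561476 ≡ 1223 (mod 3943)
460^128 ≡ 1223^2 = 1495729 ≡ 1332 (mod 3943)
460^256 ≡ 1332^2 = 1774224 ≡ 3817 (mod 3943)
460^512 ≡ 3817^2 = 14569489 ≡ 104 (mod 3943)
460^1024 ≡ 104^2 = 10816 ≡ 2930 (mod 3943)
460^1793 = 460^1024 × 460^512 × 460^256 × 460^1 ≡ 2930 × 104 × 3817 × 460 (mod 3943).
Accumulate the product:
2930 × 104 = 304720 ≡ 1109
1109 × 3817 = 4233053 ≡ 2214
2214 × 460 = 1018440 ≡ 1146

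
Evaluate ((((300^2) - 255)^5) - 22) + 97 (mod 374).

294

(300)^2 ≡ 240 (mod 374)
240 - 255 = -15 ≡ 359 (mod 374)
(359)^5 ≡ 219 (mod 374)
219 - 22 = 197
197 + 97 = 294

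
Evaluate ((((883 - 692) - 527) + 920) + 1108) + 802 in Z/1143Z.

883 - 692 = 191
191 - 527 = -336 ≡ 807 (mod 1143)
807 + 920 = 1727 ≡ 584 (mod 1143)
584 + 1108 = 1692 ≡ 549 (mod 1143)
549 + 802 = 1351 ≡ 208 (mod 1143)

208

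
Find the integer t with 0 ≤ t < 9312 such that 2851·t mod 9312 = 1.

By the extended Euclidean algorithm:
9312 = 3×2851 + 759
2851 = 3×759 + 574
759 = 1×574 + 185
574 = 3×185 + 19
185 = 9×19 + 14
19 = 1×14 + 5
14 = 2×5 + 4
5 = 1×4 + 1
4 = 4×1 + 0
gcd(2851, 9312) = 1, so the inverse exists.
Bézout: 1 = −601×9312 + 1963×2851.
So 2851⁻¹ ≡ 1963 (mod 9312).

1963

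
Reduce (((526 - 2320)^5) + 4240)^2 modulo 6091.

526 - 2320 = -1794 ≡ 4297 (mod 6091)
(4297)^5 ≡ 481 (mod 6091)
481 + 4240 = 4721
(4721)^2 ≡ 872 (mod 6091)

872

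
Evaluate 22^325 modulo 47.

By square-and-multiply:
22^1 ≡ 22 (mod 47)
22^2 ≡ 22^2 = 484 ≡ 14 (mod 47)
22^4 ≡ 14^2 = 196 ≡ 8 (mod 47)
22^8 ≡ 8^2 = 64 ≡ 17 (mod 47)
22^16 ≡ 17^2 = 289 ≡ 7 (mod 47)
22^32 ≡ 7^2 = 49 ≡ 2 (mod 47)
22^64 ≡ 2^2 = 4 (mod 47)
22^128 ≡ 4^2 = 16 (mod 47)
22^256 ≡ 16^2 = 256 ≡ 21 (mod 47)
22^325 = 22^256 * 22^64 * 22^4 * 22^1 ≡ 21 * 4 * 8 * 22 (mod 47).
Accumulate the product:
21 * 4 = 84 ≡ 37
37 * 8 = 296 ≡ 14
14 * 22 = 308 ≡ 26

26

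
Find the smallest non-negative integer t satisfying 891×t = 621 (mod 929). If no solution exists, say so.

57

gcd(891, 929) = 1, so a unique solution mod 929 exists.
891⁻¹ ≡ 220 (mod 929).
t ≡ 220×621 ≡ 57 (mod 929).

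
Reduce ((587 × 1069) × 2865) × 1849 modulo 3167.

591

587 × 1069 = 627503 ≡ 437 (mod 3167)
437 × 2865 = 1252005 ≡ 1040 (mod 3167)
1040 × 1849 = 1922960 ≡ 591 (mod 3167)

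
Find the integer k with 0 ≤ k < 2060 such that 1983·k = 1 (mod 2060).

Apply the Euclidean algorithm and back-substitute:
2060 = 1×1983 + 77
1983 = 25×77 + 58
77 = 1×58 + 19
58 = 3×19 + 1
19 = 19×1 + 0
gcd(1983, 2060) = 1, so the inverse exists.
Bézout: 1 = −103×2060 + 107×1983.
So 1983⁻¹ ≡ 107 (mod 2060).

107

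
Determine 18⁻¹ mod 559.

By the extended Euclidean algorithm:
559 = 31×18 + 1
18 = 18×1 + 0
gcd(18, 559) = 1, so the inverse exists.
Bézout: 1 = 1×559 − 31×18.
So 18⁻¹ ≡ −31 ≡ 528 (mod 559).

528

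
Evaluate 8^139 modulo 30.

139 in binary is 10001011, i.e. 139 = 128 + 8 + 2 + 1.
8^1 ≡ 8 (mod 30)
8^2 ≡ 8^2 = 64 ≡ 4 (mod 30)
8^4 ≡ 4^2 = 16 (mod 30)
8^8 ≡ 16^2 = 256 ≡ 16 (mod 30)
8^16 ≡ 16^2 = 256 ≡ 16 (mod 30)
8^32 ≡ 16^2 = 256 ≡ 16 (mod 30)
8^64 ≡ 16^2 = 256 ≡ 16 (mod 30)
8^128 ≡ 16^2 = 256 ≡ 16 (mod 30)
8^139 = 8^128 × 8^8 × 8^2 × 8^1 ≡ 16 × 16 × 4 × 8 (mod 30).
Accumulate the product:
16 × 16 = 256 ≡ 16
16 × 4 = 64 ≡ 4
4 × 8 = 32 ≡ 2

2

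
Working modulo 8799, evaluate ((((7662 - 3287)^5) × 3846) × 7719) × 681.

7662 - 3287 = 4375
(4375)^5 ≡ 2170 (mod 8799)
2170 × 3846 = 8345820 ≡ 4368 (mod 8799)
4368 × 7719 = 33716592 ≡ 7623 (mod 8799)
7623 × 681 = 5191263 ≡ 8652 (mod 8799)

8652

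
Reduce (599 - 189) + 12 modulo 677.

599 - 189 = 410
410 + 12 = 422

422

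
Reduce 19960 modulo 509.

109

19960 = 39×509 + 109, so 19960 ≡ 109 (mod 509).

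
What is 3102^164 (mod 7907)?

3102^1 ≡ 3102 (mod 7907)
3102^2 ≡ 3102^2 = 9622404 ≡ 7492 (mod 7907)
3102^4 ≡ 7492^2 = 56130064 ≡ 6178 (mod 7907)
3102^8 ≡ 6178^2 = 38167684 ≡ 595 (mod 7907)
3102^16 ≡ 595^2 = 354025 ≡ 6117 (mod 7907)
3102^32 ≡ 6117^2 = 37417689 ≡ 1765 (mod 7907)
3102^64 ≡ 1765^2 = 3115225 ≡ 7774 (mod 7907)
3102^128 ≡ 7774^2 = 60435076 ≡ 1875 (mod 7907)
3102^164 = 3102^128 × 3102^32 × 3102^4 ≡ 1875 × 1765 × 6178 (mod 7907).
Accumulate the product:
1875 × 1765 = 3309375 ≡ 4249
4249 × 6178 = 26250322 ≡ 6989

6989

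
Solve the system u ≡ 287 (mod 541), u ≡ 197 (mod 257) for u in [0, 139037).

91175

541⁻¹ mod 257: 541·238 ≡ 1 (mod 257), so 541⁻¹ ≡ 238.
u = 287 + 541·((197 − 287)·238 mod 257) = 287 + 541·168 = 91175.
Check: 91175 mod 541 = 287, 91175 mod 257 = 197. ✓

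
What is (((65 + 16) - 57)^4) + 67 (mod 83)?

65 + 16 = 81
81 - 57 = 24
(24)^4 ≡ 25 (mod 83)
25 + 67 = 92 ≡ 9 (mod 83)

9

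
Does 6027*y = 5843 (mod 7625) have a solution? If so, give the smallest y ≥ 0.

gcd(6027, 7625) = 1, so a unique solution mod 7625 exists.
6027⁻¹ ≡ 1713 (mod 7625).
y ≡ 1713*5843 ≡ 5059 (mod 7625).

5059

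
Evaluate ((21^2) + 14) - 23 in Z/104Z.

(21)^2 ≡ 25 (mod 104)
25 + 14 = 39
39 - 23 = 16

16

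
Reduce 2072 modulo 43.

2072 = 48×43 + 8, so 2072 ≡ 8 (mod 43).

8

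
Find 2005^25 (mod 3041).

2005^1 ≡ 2005 (mod 3041)
2005^2 ≡ 2005^2 = 4020025 ≡ 2864 (mod 3041)
2005^4 ≡ 2864^2 = 8202496 ≡ 919 (mod 3041)
2005^8 ≡ 919^2 = 844561 ≡ 2204 (mod 3041)
2005^16 ≡ 2204^2 = 4857616 ≡ 1139 (mod 3041)
2005^25 = 2005^16 · 2005^8 · 2005^1 ≡ 1139 · 2204 · 2005 (mod 3041).
Accumulate the product:
1139 · 2204 = 2510356 ≡ 1531
1531 · 2005 = 3069655 ≡ 1286

1286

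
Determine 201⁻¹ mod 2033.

1679

Run the extended Euclidean algorithm:
2033 = 10·201 + 23
201 = 8·23 + 17
23 = 1·17 + 6
17 = 2·6 + 5
6 = 1·5 + 1
5 = 5·1 + 0
gcd(201, 2033) = 1, so the inverse exists.
Bézout: 1 = 35·2033 − 354·201.
So 201⁻¹ ≡ −354 ≡ 1679 (mod 2033).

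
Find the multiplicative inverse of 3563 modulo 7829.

2773

By the extended Euclidean algorithm:
7829 = 2*3563 + 703
3563 = 5*703 + 48
703 = 14*48 + 31
48 = 1*31 + 17
31 = 1*17 + 14
17 = 1*14 + 3
14 = 4*3 + 2
3 = 1*2 + 1
2 = 2*1 + 0
gcd(3563, 7829) = 1, so the inverse exists.
Back-substitute for 1:
1 = 1*3 − 1*2
  = −1*14 + 5*3
  = 5*17 − 6*14
  = −6*31 + 11*17
  = 11*48 − 17*31
  = −17*703 + 249*48
  = 249*3563 − 1262*703
  = −1262*7829 + 2773*3563
So 3563⁻¹ ≡ 2773 (mod 7829).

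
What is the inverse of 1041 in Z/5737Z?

5737 = 5*1041 + 532
1041 = 1*532 + 509
532 = 1*509 + 23
509 = 22*23 + 3
23 = 7*3 + 2
3 = 1*2 + 1
2 = 2*1 + 0
gcd(1041, 5737) = 1, so the inverse exists.
Back-substitute for 1:
1 = 1*3 − 1*2
  = −1*23 + 8*3
  = 8*509 − 177*23
  = −177*532 + 185*509
  = 185*1041 − 362*532
  = −362*5737 + 1995*1041
So 1041⁻¹ ≡ 1995 (mod 5737).

1995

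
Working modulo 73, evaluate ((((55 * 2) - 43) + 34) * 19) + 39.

60

55 * 2 = 110 ≡ 37 (mod 73)
37 - 43 = -6 ≡ 67 (mod 73)
67 + 34 = 101 ≡ 28 (mod 73)
28 * 19 = 532 ≡ 21 (mod 73)
21 + 39 = 60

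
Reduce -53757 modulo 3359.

-53757 = -17×3359 + 3346, so -53757 ≡ 3346 (mod 3359).

3346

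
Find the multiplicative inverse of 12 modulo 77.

By the extended Euclidean algorithm:
77 = 6×12 + 5
12 = 2×5 + 2
5 = 2×2 + 1
2 = 2×1 + 0
gcd(12, 77) = 1, so the inverse exists.
Back-substitute for 1:
1 = 1×5 − 2×2
  = −2×12 + 5×5
  = 5×77 − 32×12
So 12⁻¹ ≡ −32 ≡ 45 (mod 77).

45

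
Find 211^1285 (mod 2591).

741

1285 in binary is 10100000101, i.e. 1285 = 1024 + 256 + 4 + 1.
211^1 ≡ 211 (mod 2591)
211^2 ≡ 211^2 = 44521 ≡ 474 (mod 2591)
211^4 ≡ 474^2 = 224676 ≡ 1850 (mod 2591)
211^8 ≡ 1850^2 = 3422500 ≡ 2380 (mod 2591)
211^16 ≡ 2380^2 = 5664400 ≡ 474 (mod 2591)
211^32 ≡ 474^2 = 224676 ≡ 1850 (mod 2591)
211^64 ≡ 1850^2 = 3422500 ≡ 2380 (mod 2591)
211^128 ≡ 2380^2 = 5664400 ≡ 474 (mod 2591)
211^256 ≡ 474^2 = 224676 ≡ 1850 (mod 2591)
211^512 ≡ 1850^2 = 3422500 ≡ 2380 (mod 2591)
211^1024 ≡ 2380^2 = 5664400 ≡ 474 (mod 2591)
211^1285 = 211^1024 * 211^256 * 211^4 * 211^1 ≡ 474 * 1850 * 1850 * 211 (mod 2591).
Accumulate the product:
474 * 1850 = 876900 ≡ 1142
1142 * 1850 = 2112700 ≡ 1035
1035 * 211 = 218385 ≡ 741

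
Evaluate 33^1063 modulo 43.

33^1 ≡ 33 (mod 43)
33^2 ≡ 33^2 = 1089 ≡ 14 (mod 43)
33^4 ≡ 14^2 = 196 ≡ 24 (mod 43)
33^8 ≡ 24^2 = 576 ≡ 17 (mod 43)
33^16 ≡ 17^2 = 289 ≡ 31 (mod 43)
33^32 ≡ 31^2 = 961 ≡ 15 (mod 43)
33^64 ≡ 15^2 = 225 ≡ 10 (mod 43)
33^128 ≡ 10^2 = 100 ≡ 14 (mod 43)
33^256 ≡ 14^2 = 196 ≡ 24 (mod 43)
33^512 ≡ 24^2 = 576 ≡ 17 (mod 43)
33^1024 ≡ 17^2 = 289 ≡ 31 (mod 43)
33^1063 = 33^1024 × 33^32 × 33^4 × 33^2 × 33^1 ≡ 31 × 15 × 24 × 14 × 33 (mod 43).
Accumulate the product:
31 × 15 = 465 ≡ 35
35 × 24 = 840 ≡ 23
23 × 14 = 322 ≡ 21
21 × 33 = 693 ≡ 5

5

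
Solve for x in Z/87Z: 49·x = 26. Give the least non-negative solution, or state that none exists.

gcd(49, 87) = 1, so a unique solution mod 87 exists.
49⁻¹ ≡ 16 (mod 87).
x ≡ 16·26 ≡ 68 (mod 87).

68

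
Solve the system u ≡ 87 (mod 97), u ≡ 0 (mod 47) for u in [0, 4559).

1833

97⁻¹ mod 47: 97×16 ≡ 1 (mod 47), so 97⁻¹ ≡ 16.
u = 87 + 97×((0 − 87)×16 mod 47) = 87 + 97×18 = 1833.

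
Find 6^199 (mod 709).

612

Compute successive squares:
199 in binary is 11000111, i.e. 199 = 128 + 64 + 4 + 2 + 1.
6^1 ≡ 6 (mod 709)
6^2 ≡ 6^2 = 36 (mod 709)
6^4 ≡ 36^2 = 1296 ≡ 587 (mod 709)
6^8 ≡ 587^2 = 344569 ≡ 704 (mod 709)
6^16 ≡ 704^2 = 495616 ≡ 25 (mod 709)
6^32 ≡ 25^2 = 625 (mod 709)
6^64 ≡ 625^2 = 390625 ≡ 675 (mod 709)
6^128 ≡ 675^2 = 455625 ≡ 447 (mod 709)
6^199 = 6^128 × 6^64 × 6^4 × 6^2 × 6^1 ≡ 447 × 675 × 587 × 36 × 6 (mod 709).
Accumulate the product:
447 × 675 = 301725 ≡ 400
400 × 587 = 234800 ≡ 121
121 × 36 = 4356 ≡ 102
102 × 6 = 612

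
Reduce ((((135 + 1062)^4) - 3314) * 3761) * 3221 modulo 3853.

16

135 + 1062 = 1197
(1197)^4 ≡ 2751 (mod 3853)
2751 - 3314 = -563 ≡ 3290 (mod 3853)
3290 * 3761 = 12373690 ≡ 1707 (mod 3853)
1707 * 3221 = 5498247 ≡ 16 (mod 3853)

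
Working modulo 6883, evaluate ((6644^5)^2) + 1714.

5720

(6644)^5 ≡ 2498 (mod 6883)
(2498)^2 ≡ 4006 (mod 6883)
4006 + 1714 = 5720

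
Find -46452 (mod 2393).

1408

-46452 = -20*2393 + 1408, so -46452 ≡ 1408 (mod 2393).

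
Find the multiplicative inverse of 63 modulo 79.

79 = 1*63 + 16
63 = 3*16 + 15
16 = 1*15 + 1
15 = 15*1 + 0
gcd(63, 79) = 1, so the inverse exists.
Back-substitute for 1:
1 = 1*16 − 1*15
  = −1*63 + 4*16
  = 4*79 − 5*63
So 63⁻¹ ≡ −5 ≡ 74 (mod 79).

74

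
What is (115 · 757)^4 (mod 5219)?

115 · 757 = 87055 ≡ 3551 (mod 5219)
(3551)^4 ≡ 1716 (mod 5219)

1716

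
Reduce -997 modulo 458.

377

-997 = -3×458 + 377, so -997 ≡ 377 (mod 458).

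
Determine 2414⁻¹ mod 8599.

5532

8599 = 3×2414 + 1357
2414 = 1×1357 + 1057
1357 = 1×1057 + 300
1057 = 3×300 + 157
300 = 1×157 + 143
157 = 1×143 + 14
143 = 10×14 + 3
14 = 4×3 + 2
3 = 1×2 + 1
2 = 2×1 + 0
gcd(2414, 8599) = 1, so the inverse exists.
Back-substitute for 1:
1 = 1×3 − 1×2
  = −1×14 + 5×3
  = 5×143 − 51×14
  = −51×157 + 56×143
  = 56×300 − 107×157
  = −107×1057 + 377×300
  = 377×1357 − 484×1057
  = −484×2414 + 861×1357
  = 861×8599 − 3067×2414
So 2414⁻¹ ≡ −3067 ≡ 5532 (mod 8599).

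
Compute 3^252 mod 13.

1

3^1 ≡ 3 (mod 13)
3^2 ≡ 3^2 = 9 (mod 13)
3^4 ≡ 9^2 = 81 ≡ 3 (mod 13)
3^8 ≡ 3^2 = 9 (mod 13)
3^16 ≡ 9^2 = 81 ≡ 3 (mod 13)
3^32 ≡ 3^2 = 9 (mod 13)
3^64 ≡ 9^2 = 81 ≡ 3 (mod 13)
3^128 ≡ 3^2 = 9 (mod 13)
3^252 = 3^128 * 3^64 * 3^32 * 3^16 * 3^8 * 3^4 ≡ 9 * 3 * 9 * 3 * 9 * 3 (mod 13).
Accumulate the product:
9 * 3 = 27 ≡ 1
1 * 9 = 9
9 * 3 = 27 ≡ 1
1 * 9 = 9
9 * 3 = 27 ≡ 1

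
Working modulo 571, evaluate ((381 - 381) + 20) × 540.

381 - 381 = 0
0 + 20 = 20
20 × 540 = 10800 ≡ 522 (mod 571)

522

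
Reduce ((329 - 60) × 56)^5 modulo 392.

0

329 - 60 = 269
269 × 56 = 15064 ≡ 168 (mod 392)
(168)^5 ≡ 0 (mod 392)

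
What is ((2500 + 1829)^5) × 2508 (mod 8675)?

2500 + 1829 = 4329
(4329)^5 ≡ 6324 (mod 8675)
6324 × 2508 = 15860592 ≡ 2692 (mod 8675)

2692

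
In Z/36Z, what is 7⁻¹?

31

36 = 5*7 + 1
7 = 7*1 + 0
gcd(7, 36) = 1, so the inverse exists.
Back-substitute for 1:
1 = 1*36 − 5*7
So 7⁻¹ ≡ −5 ≡ 31 (mod 36).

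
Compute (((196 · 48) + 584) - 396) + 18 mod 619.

196 · 48 = 9408 ≡ 123 (mod 619)
123 + 584 = 707 ≡ 88 (mod 619)
88 - 396 = -308 ≡ 311 (mod 619)
311 + 18 = 329

329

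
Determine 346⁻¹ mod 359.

138

By the extended Euclidean algorithm:
359 = 1*346 + 13
346 = 26*13 + 8
13 = 1*8 + 5
8 = 1*5 + 3
5 = 1*3 + 2
3 = 1*2 + 1
2 = 2*1 + 0
gcd(346, 359) = 1, so the inverse exists.
Bézout: 1 = −133*359 + 138*346.
So 346⁻¹ ≡ 138 (mod 359).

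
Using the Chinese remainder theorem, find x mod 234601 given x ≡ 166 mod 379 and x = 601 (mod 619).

379⁻¹ mod 619: 379*49 ≡ 1 (mod 619), so 379⁻¹ ≡ 49.
x = 166 + 379*((601 − 166)*49 mod 619) = 166 + 379*269 = 102117.

102117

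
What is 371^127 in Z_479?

149

Compute successive squares:
127 in binary is 1111111, i.e. 127 = 64 + 32 + 16 + 8 + 4 + 2 + 1.
371^1 ≡ 371 (mod 479)
371^2 ≡ 371^2 = 137641 ≡ 168 (mod 479)
371^4 ≡ 168^2 = 28224 ≡ 442 (mod 479)
371^8 ≡ 442^2 = 195364 ≡ 411 (mod 479)
371^16 ≡ 411^2 = 168921 ≡ 313 (mod 479)
371^32 ≡ 313^2 = 97969 ≡ 253 (mod 479)
371^64 ≡ 253^2 = 64009 ≡ 302 (mod 479)
371^127 = 371^64 * 371^32 * 371^16 * 371^8 * 371^4 * 371^2 * 371^1 ≡ 302 * 253 * 313 * 411 * 442 * 168 * 371 (mod 479).
Accumulate the product:
302 * 253 = 76406 ≡ 245
245 * 313 = 76685 ≡ 45
45 * 411 = 18495 ≡ 293
293 * 442 = 129506 ≡ 176
176 * 168 = 29568 ≡ 349
349 * 371 = 129479 ≡ 149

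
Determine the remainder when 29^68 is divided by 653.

29^1 ≡ 29 (mod 653)
29^2 ≡ 29^2 = 841 ≡ 188 (mod 653)
29^4 ≡ 188^2 = 35344 ≡ 82 (mod 653)
29^8 ≡ 82^2 = 6724 ≡ 194 (mod 653)
29^16 ≡ 194^2 = 37636 ≡ 415 (mod 653)
29^32 ≡ 415^2 = 172225 ≡ 486 (mod 653)
29^64 ≡ 486^2 = 236196 ≡ 463 (mod 653)
29^68 = 29^64 * 29^4 ≡ 463 * 82 (mod 653).
463 * 82 = 37966 ≡ 92 (mod 653).

92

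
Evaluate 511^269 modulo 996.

Using repeated squaring:
269 in binary is 100001101, i.e. 269 = 256 + 8 + 4 + 1.
511^1 ≡ 511 (mod 996)
511^2 ≡ 511^2 = 261121 ≡ 169 (mod 996)
511^4 ≡ 169^2 = 28561 ≡ 673 (mod 996)
511^8 ≡ 673^2 = 452929 ≡ 745 (mod 996)
511^16 ≡ 745^2 = 555025 ≡ 253 (mod 996)
511^32 ≡ 253^2 = 64009 ≡ 265 (mod 996)
511^64 ≡ 265^2 = 70225 ≡ 505 (mod 996)
511^128 ≡ 505^2 = 255025 ≡ 49 (mod 996)
511^256 ≡ 49^2 = 2401 ≡ 409 (mod 996)
511^269 = 511^256 × 511^8 × 511^4 × 511^1 ≡ 409 × 745 × 673 × 511 (mod 996).
Accumulate the product:
409 × 745 = 304705 ≡ 925
925 × 673 = 622525 ≡ 25
25 × 511 = 12775 ≡ 823

823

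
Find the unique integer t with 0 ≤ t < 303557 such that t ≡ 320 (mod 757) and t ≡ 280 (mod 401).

757⁻¹ mod 401: 757·98 ≡ 1 (mod 401), so 757⁻¹ ≡ 98.
t = 320 + 757·((280 − 320)·98 mod 401) = 320 + 757·90 = 68450.

68450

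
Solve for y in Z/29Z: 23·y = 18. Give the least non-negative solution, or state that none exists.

gcd(23, 29) = 1, so a unique solution mod 29 exists.
23⁻¹ ≡ 24 (mod 29).
y ≡ 24·18 ≡ 26 (mod 29).

26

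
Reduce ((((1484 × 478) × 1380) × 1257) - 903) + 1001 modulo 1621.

554

1484 × 478 = 709352 ≡ 975 (mod 1621)
975 × 1380 = 1345500 ≡ 70 (mod 1621)
70 × 1257 = 87990 ≡ 456 (mod 1621)
456 - 903 = -447 ≡ 1174 (mod 1621)
1174 + 1001 = 2175 ≡ 554 (mod 1621)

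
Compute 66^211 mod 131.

40

211 in binary is 11010011, i.e. 211 = 128 + 64 + 16 + 2 + 1.
66^1 ≡ 66 (mod 131)
66^2 ≡ 66^2 = 4356 ≡ 33 (mod 131)
66^4 ≡ 33^2 = 1089 ≡ 41 (mod 131)
66^8 ≡ 41^2 = 1681 ≡ 109 (mod 131)
66^16 ≡ 109^2 = 11881 ≡ 91 (mod 131)
66^32 ≡ 91^2 = 8281 ≡ 28 (mod 131)
66^64 ≡ 28^2 = 784 ≡ 129 (mod 131)
66^128 ≡ 129^2 = 16641 ≡ 4 (mod 131)
66^211 = 66^128 * 66^64 * 66^16 * 66^2 * 66^1 ≡ 4 * 129 * 91 * 33 * 66 (mod 131).
Accumulate the product:
4 * 129 = 516 ≡ 123
123 * 91 = 11193 ≡ 58
58 * 33 = 1914 ≡ 80
80 * 66 = 5280 ≡ 40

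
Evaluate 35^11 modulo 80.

75

11 in binary is 1011, i.e. 11 = 8 + 2 + 1.
35^1 ≡ 35 (mod 80)
35^2 ≡ 35^2 = 1225 ≡ 25 (mod 80)
35^4 ≡ 25^2 = 625 ≡ 65 (mod 80)
35^8 ≡ 65^2 = 4225 ≡ 65 (mod 80)
35^11 = 35^8 · 35^2 · 35^1 ≡ 65 · 25 · 35 (mod 80).
Accumulate the product:
65 · 25 = 1625 ≡ 25
25 · 35 = 875 ≡ 75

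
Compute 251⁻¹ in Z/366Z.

366 = 1·251 + 115
251 = 2·115 + 21
115 = 5·21 + 10
21 = 2·10 + 1
10 = 10·1 + 0
gcd(251, 366) = 1, so the inverse exists.
Back-substitute for 1:
1 = 1·21 − 2·10
  = −2·115 + 11·21
  = 11·251 − 24·115
  = −24·366 + 35·251
So 251⁻¹ ≡ 35 (mod 366).

35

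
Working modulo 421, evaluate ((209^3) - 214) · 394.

133

(209)^3 ≡ 365 (mod 421)
365 - 214 = 151
151 · 394 = 59494 ≡ 133 (mod 421)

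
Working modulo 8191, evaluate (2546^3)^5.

(2546)^3 ≡ 2997 (mod 8191)
(2997)^5 ≡ 5313 (mod 8191)

5313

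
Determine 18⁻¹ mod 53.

53 = 2*18 + 17
18 = 1*17 + 1
17 = 17*1 + 0
gcd(18, 53) = 1, so the inverse exists.
Bézout: 1 = −1*53 + 3*18.
So 18⁻¹ ≡ 3 (mod 53).

3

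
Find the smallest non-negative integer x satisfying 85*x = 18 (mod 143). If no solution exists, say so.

49

gcd(85, 143) = 1, so a unique solution mod 143 exists.
85⁻¹ ≡ 106 (mod 143).
x ≡ 106*18 ≡ 49 (mod 143).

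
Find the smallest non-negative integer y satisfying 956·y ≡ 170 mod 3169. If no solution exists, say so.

gcd(956, 3169) = 1, so a unique solution mod 3169 exists.
956⁻¹ ≡ 1495 (mod 3169).
y ≡ 1495·170 ≡ 630 (mod 3169).

630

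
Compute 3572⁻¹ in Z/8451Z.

By the extended Euclidean algorithm:
8451 = 2*3572 + 1307
3572 = 2*1307 + 958
1307 = 1*958 + 349
958 = 2*349 + 260
349 = 1*260 + 89
260 = 2*89 + 82
89 = 1*82 + 7
82 = 11*7 + 5
7 = 1*5 + 2
5 = 2*2 + 1
2 = 2*1 + 0
gcd(3572, 8451) = 1, so the inverse exists.
Bézout: 1 = −1525*8451 + 3608*3572.
So 3572⁻¹ ≡ 3608 (mod 8451).

3608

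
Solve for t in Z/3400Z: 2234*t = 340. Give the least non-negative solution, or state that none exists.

gcd(2234, 3400) = 2, and 2 | 340, so solutions exist.
Divide through by 2: 1117*t = 170 (mod 1700).
1117⁻¹ ≡ 1353 (mod 1700).
t ≡ 1353*170 ≡ 510 (mod 1700).
The smallest non-negative solution is t = 510.

510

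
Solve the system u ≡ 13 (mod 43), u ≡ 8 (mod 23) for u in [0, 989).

43⁻¹ mod 23: 43×15 ≡ 1 (mod 23), so 43⁻¹ ≡ 15.
u = 13 + 43×((8 − 13)×15 mod 23) = 13 + 43×17 = 744.
Check: 744 mod 43 = 13, 744 mod 23 = 8. ✓

744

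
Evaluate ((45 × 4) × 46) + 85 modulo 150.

45 × 4 = 180 ≡ 30 (mod 150)
30 × 46 = 1380 ≡ 30 (mod 150)
30 + 85 = 115

115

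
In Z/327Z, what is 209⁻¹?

230

By the extended Euclidean algorithm:
327 = 1·209 + 118
209 = 1·118 + 91
118 = 1·91 + 27
91 = 3·27 + 10
27 = 2·10 + 7
10 = 1·7 + 3
7 = 2·3 + 1
3 = 3·1 + 0
gcd(209, 327) = 1, so the inverse exists.
Back-substitute for 1:
1 = 1·7 − 2·3
  = −2·10 + 3·7
  = 3·27 − 8·10
  = −8·91 + 27·27
  = 27·118 − 35·91
  = −35·209 + 62·118
  = 62·327 − 97·209
So 209⁻¹ ≡ −97 ≡ 230 (mod 327).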